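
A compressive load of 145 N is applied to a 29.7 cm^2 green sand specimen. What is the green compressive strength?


Formula: Compressive Strength = Force / Area
Strength = 145 N / 29.7 cm^2 = 4.8822 N/cm^2

4.8822 N/cm^2


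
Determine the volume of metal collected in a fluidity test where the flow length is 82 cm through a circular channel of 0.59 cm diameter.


Formula: V = pi * (d/2)^2 * L  (cylinder volume)
Radius = 0.59/2 = 0.295 cm
V = pi * 0.295^2 * 82 = 22.4186 cm^3

22.4186 cm^3


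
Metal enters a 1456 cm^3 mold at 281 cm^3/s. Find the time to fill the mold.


Formula: t_fill = V_mold / Q_flow
t = 1456 cm^3 / 281 cm^3/s = 5.1815 s


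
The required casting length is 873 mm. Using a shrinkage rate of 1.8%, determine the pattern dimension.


Formula: L_pattern = L_casting * (1 + shrinkage_rate/100)
Shrinkage factor = 1 + 1.8/100 = 1.018
L_pattern = 873 mm * 1.018 = 888.7140 mm


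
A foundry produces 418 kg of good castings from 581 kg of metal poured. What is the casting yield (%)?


Formula: Casting Yield = (W_good / W_total) * 100
Yield = (418 kg / 581 kg) * 100 = 71.9449%


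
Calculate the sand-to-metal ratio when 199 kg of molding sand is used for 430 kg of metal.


Formula: Sand-to-Metal Ratio = W_sand / W_metal
Ratio = 199 kg / 430 kg = 0.4628


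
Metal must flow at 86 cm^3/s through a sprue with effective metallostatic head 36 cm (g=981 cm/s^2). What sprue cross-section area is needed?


Formula: v = sqrt(2*g*h), A = Q/v
Velocity: v = sqrt(2 * 981 * 36) = sqrt(70632) = 265.7668 cm/s
Sprue area: A = Q / v = 86 / 265.7668 = 0.3236 cm^2

Final answer: 0.3236 cm^2


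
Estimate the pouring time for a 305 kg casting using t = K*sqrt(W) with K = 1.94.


Formula: t = K * sqrt(W)
sqrt(W) = sqrt(305) = 17.46425
t = 1.94 * 17.46425 = 33.8806 s


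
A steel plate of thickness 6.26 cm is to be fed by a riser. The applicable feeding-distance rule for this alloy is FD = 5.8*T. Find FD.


Formula: FD = 5.8 * T  (riser feeding-distance rule)
FD = 5.8 * 6.26 cm = 36.3080 cm


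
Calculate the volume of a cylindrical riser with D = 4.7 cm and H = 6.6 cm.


Formula: V = pi * (D/2)^2 * H  (cylinder volume)
Radius = D/2 = 4.7/2 = 2.35 cm
V = pi * 2.35^2 * 6.6 = 114.5063 cm^3


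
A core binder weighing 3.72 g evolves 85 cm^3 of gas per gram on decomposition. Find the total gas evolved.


Formula: V_gas = W_binder * gas_evolution_rate
V = 3.72 g * 85 cm^3/g = 316.2000 cm^3


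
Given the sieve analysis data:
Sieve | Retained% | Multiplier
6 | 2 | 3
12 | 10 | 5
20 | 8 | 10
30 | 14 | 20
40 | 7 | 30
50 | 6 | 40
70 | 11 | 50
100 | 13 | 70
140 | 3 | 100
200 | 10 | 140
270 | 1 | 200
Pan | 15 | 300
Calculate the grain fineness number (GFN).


Formula: GFN = sum(pct * multiplier) / sum(pct)
sum(pct * multiplier) = 8726
sum(pct) = 100
GFN = 8726 / 100 = 87.26


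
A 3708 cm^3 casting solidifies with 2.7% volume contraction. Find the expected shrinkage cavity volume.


Formula: V_shrink = V_casting * shrinkage_pct / 100
V_shrink = 3708 cm^3 * 2.7 / 100 = 100.1160 cm^3

Final answer: 100.1160 cm^3


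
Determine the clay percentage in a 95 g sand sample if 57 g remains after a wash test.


Formula: Clay% = (W_total - W_washed) / W_total * 100
Clay mass = 95 - 57 = 38 g
Clay% = 38 / 95 * 100 = 40.0000%

Answer: 40.0000%


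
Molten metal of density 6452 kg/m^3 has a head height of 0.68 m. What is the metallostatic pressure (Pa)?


Formula: P = rho * g * h
rho * g = 6452 * 9.81 = 63294.12 N/m^3
P = 63294.12 * 0.68 = 43040.0016 Pa


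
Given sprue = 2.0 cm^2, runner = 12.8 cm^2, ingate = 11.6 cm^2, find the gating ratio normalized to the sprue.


Sprue:Runner:Ingate = 1 : 12.8/2.0 : 11.6/2.0 = 1:6.40:5.80

Answer: 1:6.40:5.80


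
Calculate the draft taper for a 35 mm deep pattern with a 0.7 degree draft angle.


Formula: taper = depth * tan(draft_angle)
tan(0.7 deg) = 0.0122179
taper = 35 mm * 0.0122179 = 0.4276 mm

Final answer: 0.4276 mm


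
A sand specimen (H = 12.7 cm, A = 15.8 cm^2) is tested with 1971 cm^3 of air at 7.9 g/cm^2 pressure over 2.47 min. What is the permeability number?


Formula: Permeability Number P = (V * H) / (p * A * t)
Numerator: V * H = 1971 * 12.7 = 25031.7
Denominator: p * A * t = 7.9 * 15.8 * 2.47 = 308.3054
P = 25031.7 / 308.3054 = 81.1912


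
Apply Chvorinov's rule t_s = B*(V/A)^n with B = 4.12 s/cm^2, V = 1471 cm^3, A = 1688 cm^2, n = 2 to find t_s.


Formula: t_s = B * (V/A)^n  (Chvorinov's rule, n=2)
Modulus M = V/A = 1471/1688 = 0.871445 cm
M^2 = 0.871445^2 = 0.759416 cm^2
t_s = 4.12 * 0.759416 = 3.1288 s


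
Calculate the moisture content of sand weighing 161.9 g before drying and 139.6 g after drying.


Formula: MC = (W_wet - W_dry) / W_wet * 100
Water mass = 161.9 - 139.6 = 22.3 g
MC = 22.3 / 161.9 * 100 = 13.7739%

13.7739%


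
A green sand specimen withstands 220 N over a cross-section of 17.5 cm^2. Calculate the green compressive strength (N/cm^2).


Formula: Compressive Strength = Force / Area
Strength = 220 N / 17.5 cm^2 = 12.5714 N/cm^2

Final answer: 12.5714 N/cm^2


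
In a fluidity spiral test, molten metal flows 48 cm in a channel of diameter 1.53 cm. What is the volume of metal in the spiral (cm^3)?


Formula: V = pi * (d/2)^2 * L  (cylinder volume)
Radius = 1.53/2 = 0.765 cm
V = pi * 0.765^2 * 48 = 88.2499 cm^3

Answer: 88.2499 cm^3


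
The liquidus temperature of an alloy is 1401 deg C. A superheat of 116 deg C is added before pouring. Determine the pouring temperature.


Formula: T_pour = T_melt + Superheat
T_pour = 1401 + 116 = 1517 deg C

Answer: 1517 deg C


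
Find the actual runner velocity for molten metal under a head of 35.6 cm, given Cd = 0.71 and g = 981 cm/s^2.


Formula: v = Cd * sqrt(2 * g * h)  (Torricelli with discharge coefficient)
2*g*h = 2 * 981 * 35.6 = 69847.2 cm^2/s^2
sqrt(69847.2) = 264.28621 cm/s
v = 0.71 * 264.28621 = 187.6432 cm/s

Answer: 187.6432 cm/s


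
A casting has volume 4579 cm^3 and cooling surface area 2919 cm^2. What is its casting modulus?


Formula: Casting Modulus M = V / A
M = 4579 cm^3 / 2919 cm^2 = 1.5687 cm

Answer: 1.5687 cm


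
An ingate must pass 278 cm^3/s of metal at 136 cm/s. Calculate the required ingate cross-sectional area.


Formula: A_ingate = Q / v  (continuity equation)
A = 278 cm^3/s / 136 cm/s = 2.0441 cm^2

Final answer: 2.0441 cm^2


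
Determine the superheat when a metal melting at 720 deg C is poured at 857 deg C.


Formula: Superheat = T_pour - T_melt
Superheat = 857 - 720 = 137 deg C

137 deg C


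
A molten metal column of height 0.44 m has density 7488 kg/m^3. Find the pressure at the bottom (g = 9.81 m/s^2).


Formula: P = rho * g * h
rho * g = 7488 * 9.81 = 73457.28 N/m^3
P = 73457.28 * 0.44 = 32321.2032 Pa


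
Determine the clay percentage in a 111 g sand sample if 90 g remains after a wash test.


Formula: Clay% = (W_total - W_washed) / W_total * 100
Clay mass = 111 - 90 = 21 g
Clay% = 21 / 111 * 100 = 18.9189%


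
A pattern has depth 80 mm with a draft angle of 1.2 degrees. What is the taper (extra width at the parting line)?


Formula: taper = depth * tan(draft_angle)
tan(1.2 deg) = 0.0209470
taper = 80 mm * 0.0209470 = 1.6758 mm

Final answer: 1.6758 mm


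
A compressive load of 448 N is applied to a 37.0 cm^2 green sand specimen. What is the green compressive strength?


Formula: Compressive Strength = Force / Area
Strength = 448 N / 37.0 cm^2 = 12.1081 N/cm^2


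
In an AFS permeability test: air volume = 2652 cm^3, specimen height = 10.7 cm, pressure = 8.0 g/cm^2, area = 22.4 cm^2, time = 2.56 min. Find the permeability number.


Formula: Permeability Number P = (V * H) / (p * A * t)
Numerator: V * H = 2652 * 10.7 = 28376.4
Denominator: p * A * t = 8.0 * 22.4 * 2.56 = 458.752
P = 28376.4 / 458.752 = 61.8556

Final answer: 61.8556


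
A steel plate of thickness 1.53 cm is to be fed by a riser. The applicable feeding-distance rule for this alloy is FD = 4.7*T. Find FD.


Formula: FD = 4.7 * T  (riser feeding-distance rule)
FD = 4.7 * 1.53 cm = 7.1910 cm

7.1910 cm


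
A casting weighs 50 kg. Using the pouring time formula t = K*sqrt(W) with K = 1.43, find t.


Formula: t = K * sqrt(W)
sqrt(W) = sqrt(50) = 7.07107
t = 1.43 * 7.07107 = 10.1116 s

Final answer: 10.1116 s


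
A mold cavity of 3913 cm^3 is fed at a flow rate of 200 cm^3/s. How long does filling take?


Formula: t_fill = V_mold / Q_flow
t = 3913 cm^3 / 200 cm^3/s = 19.5650 s

19.5650 s


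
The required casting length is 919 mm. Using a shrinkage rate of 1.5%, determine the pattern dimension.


Formula: L_pattern = L_casting * (1 + shrinkage_rate/100)
Shrinkage factor = 1 + 1.5/100 = 1.015
L_pattern = 919 mm * 1.015 = 932.7850 mm


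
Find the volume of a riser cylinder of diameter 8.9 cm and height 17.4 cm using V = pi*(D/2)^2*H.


Formula: V = pi * (D/2)^2 * H  (cylinder volume)
Radius = D/2 = 8.9/2 = 4.45 cm
V = pi * 4.45^2 * 17.4 = 1082.4782 cm^3

Final answer: 1082.4782 cm^3


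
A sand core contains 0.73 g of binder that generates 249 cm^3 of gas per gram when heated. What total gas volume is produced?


Formula: V_gas = W_binder * gas_evolution_rate
V = 0.73 g * 249 cm^3/g = 181.7700 cm^3


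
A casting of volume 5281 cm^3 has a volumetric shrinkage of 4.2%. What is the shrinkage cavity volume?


Formula: V_shrink = V_casting * shrinkage_pct / 100
V_shrink = 5281 cm^3 * 4.2 / 100 = 221.8020 cm^3

Answer: 221.8020 cm^3


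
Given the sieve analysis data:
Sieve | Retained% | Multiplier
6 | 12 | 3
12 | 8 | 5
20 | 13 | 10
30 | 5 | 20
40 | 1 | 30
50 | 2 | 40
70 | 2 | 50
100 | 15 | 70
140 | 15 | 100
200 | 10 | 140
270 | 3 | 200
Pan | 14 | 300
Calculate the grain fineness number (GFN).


Formula: GFN = sum(pct * multiplier) / sum(pct)
sum(pct * multiplier) = 9266
sum(pct) = 100
GFN = 9266 / 100 = 92.66

Answer: 92.66


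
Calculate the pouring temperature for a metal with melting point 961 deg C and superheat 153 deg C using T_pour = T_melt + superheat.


Formula: T_pour = T_melt + Superheat
T_pour = 961 + 153 = 1114 deg C

1114 deg C


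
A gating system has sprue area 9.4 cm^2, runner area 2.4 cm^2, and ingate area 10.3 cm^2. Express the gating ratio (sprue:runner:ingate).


Sprue:Runner:Ingate = 1 : 2.4/9.4 : 10.3/9.4 = 1:0.26:1.10

Final answer: 1:0.26:1.10


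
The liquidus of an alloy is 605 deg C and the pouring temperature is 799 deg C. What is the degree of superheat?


Formula: Superheat = T_pour - T_melt
Superheat = 799 - 605 = 194 deg C

Final answer: 194 deg C


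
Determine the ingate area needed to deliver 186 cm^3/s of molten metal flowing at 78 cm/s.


Formula: A_ingate = Q / v  (continuity equation)
A = 186 cm^3/s / 78 cm/s = 2.3846 cm^2


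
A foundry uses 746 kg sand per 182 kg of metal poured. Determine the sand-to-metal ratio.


Formula: Sand-to-Metal Ratio = W_sand / W_metal
Ratio = 746 kg / 182 kg = 4.0989

Final answer: 4.0989


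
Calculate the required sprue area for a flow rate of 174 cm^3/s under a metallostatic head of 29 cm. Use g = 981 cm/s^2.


Formula: v = sqrt(2*g*h), A = Q/v
Velocity: v = sqrt(2 * 981 * 29) = sqrt(56898) = 238.5330 cm/s
Sprue area: A = Q / v = 174 / 238.5330 = 0.7295 cm^2

0.7295 cm^2


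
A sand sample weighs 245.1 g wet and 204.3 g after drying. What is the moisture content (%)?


Formula: MC = (W_wet - W_dry) / W_wet * 100
Water mass = 245.1 - 204.3 = 40.8 g
MC = 40.8 / 245.1 * 100 = 16.6463%

Final answer: 16.6463%


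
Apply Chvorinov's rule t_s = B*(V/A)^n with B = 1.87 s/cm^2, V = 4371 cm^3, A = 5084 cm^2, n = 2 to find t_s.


Formula: t_s = B * (V/A)^n  (Chvorinov's rule, n=2)
Modulus M = V/A = 4371/5084 = 0.859756 cm
M^2 = 0.859756^2 = 0.739180 cm^2
t_s = 1.87 * 0.739180 = 1.3823 s

Final answer: 1.3823 s


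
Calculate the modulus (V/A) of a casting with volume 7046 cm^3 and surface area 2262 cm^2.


Formula: Casting Modulus M = V / A
M = 7046 cm^3 / 2262 cm^2 = 3.1149 cm

Answer: 3.1149 cm


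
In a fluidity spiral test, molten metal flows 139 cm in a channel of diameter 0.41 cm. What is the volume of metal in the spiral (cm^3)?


Formula: V = pi * (d/2)^2 * L  (cylinder volume)
Radius = 0.41/2 = 0.205 cm
V = pi * 0.205^2 * 139 = 18.3515 cm^3

Final answer: 18.3515 cm^3


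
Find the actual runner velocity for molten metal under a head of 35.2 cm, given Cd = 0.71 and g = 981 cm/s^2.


Formula: v = Cd * sqrt(2 * g * h)  (Torricelli with discharge coefficient)
2*g*h = 2 * 981 * 35.2 = 69062.4 cm^2/s^2
sqrt(69062.4) = 262.79726 cm/s
v = 0.71 * 262.79726 = 186.5861 cm/s


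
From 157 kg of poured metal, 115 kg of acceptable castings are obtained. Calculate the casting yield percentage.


Formula: Casting Yield = (W_good / W_total) * 100
Yield = (115 kg / 157 kg) * 100 = 73.2484%

Final answer: 73.2484%


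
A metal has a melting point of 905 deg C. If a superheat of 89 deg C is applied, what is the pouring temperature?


Formula: T_pour = T_melt + Superheat
T_pour = 905 + 89 = 994 deg C

Final answer: 994 deg C


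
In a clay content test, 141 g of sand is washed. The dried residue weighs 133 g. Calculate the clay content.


Formula: Clay% = (W_total - W_washed) / W_total * 100
Clay mass = 141 - 133 = 8 g
Clay% = 8 / 141 * 100 = 5.6738%

5.6738%


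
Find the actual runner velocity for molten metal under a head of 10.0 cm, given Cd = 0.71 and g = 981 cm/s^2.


Formula: v = Cd * sqrt(2 * g * h)  (Torricelli with discharge coefficient)
2*g*h = 2 * 981 * 10.0 = 19620.0 cm^2/s^2
sqrt(19620.0) = 140.07141 cm/s
v = 0.71 * 140.07141 = 99.4507 cm/s

99.4507 cm/s


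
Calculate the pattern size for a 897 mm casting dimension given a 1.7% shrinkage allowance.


Formula: L_pattern = L_casting * (1 + shrinkage_rate/100)
Shrinkage factor = 1 + 1.7/100 = 1.017
L_pattern = 897 mm * 1.017 = 912.2490 mm

912.2490 mm


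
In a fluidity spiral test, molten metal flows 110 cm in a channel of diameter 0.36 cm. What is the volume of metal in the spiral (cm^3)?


Formula: V = pi * (d/2)^2 * L  (cylinder volume)
Radius = 0.36/2 = 0.18 cm
V = pi * 0.18^2 * 110 = 11.1966 cm^3

Final answer: 11.1966 cm^3


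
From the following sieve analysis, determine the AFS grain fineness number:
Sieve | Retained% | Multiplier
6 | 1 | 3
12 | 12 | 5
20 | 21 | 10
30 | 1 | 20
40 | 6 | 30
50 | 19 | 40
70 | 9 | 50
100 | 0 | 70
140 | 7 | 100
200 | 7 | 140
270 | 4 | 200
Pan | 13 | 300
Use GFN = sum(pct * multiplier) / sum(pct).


Formula: GFN = sum(pct * multiplier) / sum(pct)
sum(pct * multiplier) = 8063
sum(pct) = 100
GFN = 8063 / 100 = 80.63

Answer: 80.63


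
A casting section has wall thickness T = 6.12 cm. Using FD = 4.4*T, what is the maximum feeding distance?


Formula: FD = 4.4 * T  (riser feeding-distance rule)
FD = 4.4 * 6.12 cm = 26.9280 cm

26.9280 cm


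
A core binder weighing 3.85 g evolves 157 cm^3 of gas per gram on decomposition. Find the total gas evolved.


Formula: V_gas = W_binder * gas_evolution_rate
V = 3.85 g * 157 cm^3/g = 604.4500 cm^3


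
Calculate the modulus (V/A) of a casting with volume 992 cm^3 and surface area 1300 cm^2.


Formula: Casting Modulus M = V / A
M = 992 cm^3 / 1300 cm^2 = 0.7631 cm


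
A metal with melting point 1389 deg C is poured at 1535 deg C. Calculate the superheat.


Formula: Superheat = T_pour - T_melt
Superheat = 1535 - 1389 = 146 deg C


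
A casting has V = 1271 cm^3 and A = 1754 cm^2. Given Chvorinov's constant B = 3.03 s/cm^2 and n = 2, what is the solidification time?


Formula: t_s = B * (V/A)^n  (Chvorinov's rule, n=2)
Modulus M = V/A = 1271/1754 = 0.724629 cm
M^2 = 0.724629^2 = 0.525087 cm^2
t_s = 3.03 * 0.525087 = 1.5910 s

1.5910 s


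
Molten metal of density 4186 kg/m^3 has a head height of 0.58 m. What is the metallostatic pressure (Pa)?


Formula: P = rho * g * h
rho * g = 4186 * 9.81 = 41064.66 N/m^3
P = 41064.66 * 0.58 = 23817.5028 Pa

Final answer: 23817.5028 Pa


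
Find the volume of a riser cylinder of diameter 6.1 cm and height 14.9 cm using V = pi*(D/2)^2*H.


Formula: V = pi * (D/2)^2 * H  (cylinder volume)
Radius = D/2 = 6.1/2 = 3.05 cm
V = pi * 3.05^2 * 14.9 = 435.4475 cm^3

Final answer: 435.4475 cm^3


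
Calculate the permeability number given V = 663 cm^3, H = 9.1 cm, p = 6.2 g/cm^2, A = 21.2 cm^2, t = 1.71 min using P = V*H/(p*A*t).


Formula: Permeability Number P = (V * H) / (p * A * t)
Numerator: V * H = 663 * 9.1 = 6033.3
Denominator: p * A * t = 6.2 * 21.2 * 1.71 = 224.7624
P = 6033.3 / 224.7624 = 26.8430


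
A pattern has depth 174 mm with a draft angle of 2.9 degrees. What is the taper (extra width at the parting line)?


Formula: taper = depth * tan(draft_angle)
tan(2.9 deg) = 0.0506578
taper = 174 mm * 0.0506578 = 8.8145 mm

Answer: 8.8145 mm


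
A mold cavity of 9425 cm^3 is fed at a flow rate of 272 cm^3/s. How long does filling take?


Formula: t_fill = V_mold / Q_flow
t = 9425 cm^3 / 272 cm^3/s = 34.6507 s

34.6507 s


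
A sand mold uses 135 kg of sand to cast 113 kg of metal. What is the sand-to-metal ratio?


Formula: Sand-to-Metal Ratio = W_sand / W_metal
Ratio = 135 kg / 113 kg = 1.1947

Answer: 1.1947


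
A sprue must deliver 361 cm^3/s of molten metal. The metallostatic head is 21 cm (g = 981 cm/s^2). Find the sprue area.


Formula: v = sqrt(2*g*h), A = Q/v
Velocity: v = sqrt(2 * 981 * 21) = sqrt(41202) = 202.9828 cm/s
Sprue area: A = Q / v = 361 / 202.9828 = 1.7785 cm^2


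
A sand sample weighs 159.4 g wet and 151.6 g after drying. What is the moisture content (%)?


Formula: MC = (W_wet - W_dry) / W_wet * 100
Water mass = 159.4 - 151.6 = 7.8 g
MC = 7.8 / 159.4 * 100 = 4.8934%

Answer: 4.8934%


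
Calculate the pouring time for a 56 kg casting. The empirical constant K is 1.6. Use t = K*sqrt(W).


Formula: t = K * sqrt(W)
sqrt(W) = sqrt(56) = 7.48331
t = 1.6 * 7.48331 = 11.9733 s

11.9733 s


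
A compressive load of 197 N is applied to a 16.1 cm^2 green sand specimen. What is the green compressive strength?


Formula: Compressive Strength = Force / Area
Strength = 197 N / 16.1 cm^2 = 12.2360 N/cm^2


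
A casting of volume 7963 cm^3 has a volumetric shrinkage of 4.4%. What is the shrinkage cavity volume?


Formula: V_shrink = V_casting * shrinkage_pct / 100
V_shrink = 7963 cm^3 * 4.4 / 100 = 350.3720 cm^3

350.3720 cm^3


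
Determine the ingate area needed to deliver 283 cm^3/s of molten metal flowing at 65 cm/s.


Formula: A_ingate = Q / v  (continuity equation)
A = 283 cm^3/s / 65 cm/s = 4.3538 cm^2

4.3538 cm^2


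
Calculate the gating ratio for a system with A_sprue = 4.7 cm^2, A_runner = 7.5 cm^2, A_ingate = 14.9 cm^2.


Sprue:Runner:Ingate = 1 : 7.5/4.7 : 14.9/4.7 = 1:1.60:3.17

Answer: 1:1.60:3.17


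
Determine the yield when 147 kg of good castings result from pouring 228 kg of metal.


Formula: Casting Yield = (W_good / W_total) * 100
Yield = (147 kg / 228 kg) * 100 = 64.4737%

64.4737%


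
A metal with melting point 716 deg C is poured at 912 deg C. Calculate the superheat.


Formula: Superheat = T_pour - T_melt
Superheat = 912 - 716 = 196 deg C

196 deg C


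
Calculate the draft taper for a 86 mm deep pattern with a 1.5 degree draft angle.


Formula: taper = depth * tan(draft_angle)
tan(1.5 deg) = 0.0261859
taper = 86 mm * 0.0261859 = 2.2520 mm


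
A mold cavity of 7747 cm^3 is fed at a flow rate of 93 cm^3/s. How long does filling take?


Formula: t_fill = V_mold / Q_flow
t = 7747 cm^3 / 93 cm^3/s = 83.3011 s


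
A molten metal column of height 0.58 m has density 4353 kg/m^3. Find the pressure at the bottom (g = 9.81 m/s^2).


Formula: P = rho * g * h
rho * g = 4353 * 9.81 = 42702.93 N/m^3
P = 42702.93 * 0.58 = 24767.6994 Pa

Answer: 24767.6994 Pa


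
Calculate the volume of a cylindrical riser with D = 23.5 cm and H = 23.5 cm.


Formula: V = pi * (D/2)^2 * H  (cylinder volume)
Radius = D/2 = 23.5/2 = 11.75 cm
V = pi * 11.75^2 * 23.5 = 10192.7992 cm^3

Final answer: 10192.7992 cm^3


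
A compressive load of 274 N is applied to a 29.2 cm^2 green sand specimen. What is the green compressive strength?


Formula: Compressive Strength = Force / Area
Strength = 274 N / 29.2 cm^2 = 9.3836 N/cm^2

Final answer: 9.3836 N/cm^2


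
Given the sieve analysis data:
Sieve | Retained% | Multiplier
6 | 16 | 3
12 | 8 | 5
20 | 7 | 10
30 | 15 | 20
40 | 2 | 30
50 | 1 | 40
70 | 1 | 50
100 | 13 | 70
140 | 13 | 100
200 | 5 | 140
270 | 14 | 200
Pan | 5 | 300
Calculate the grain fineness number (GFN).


Formula: GFN = sum(pct * multiplier) / sum(pct)
sum(pct * multiplier) = 7818
sum(pct) = 100
GFN = 7818 / 100 = 78.18

78.18


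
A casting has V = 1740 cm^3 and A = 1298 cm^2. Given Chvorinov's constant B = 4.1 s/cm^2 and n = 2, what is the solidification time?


Formula: t_s = B * (V/A)^n  (Chvorinov's rule, n=2)
Modulus M = V/A = 1740/1298 = 1.340524 cm
M^2 = 1.340524^2 = 1.797005 cm^2
t_s = 4.1 * 1.797005 = 7.3677 s

Final answer: 7.3677 s


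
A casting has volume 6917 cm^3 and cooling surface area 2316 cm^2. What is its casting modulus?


Formula: Casting Modulus M = V / A
M = 6917 cm^3 / 2316 cm^2 = 2.9866 cm


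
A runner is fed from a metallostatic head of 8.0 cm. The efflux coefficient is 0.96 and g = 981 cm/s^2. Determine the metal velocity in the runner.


Formula: v = Cd * sqrt(2 * g * h)  (Torricelli with discharge coefficient)
2*g*h = 2 * 981 * 8.0 = 15696.0 cm^2/s^2
sqrt(15696.0) = 125.28368 cm/s
v = 0.96 * 125.28368 = 120.2723 cm/s

Answer: 120.2723 cm/s


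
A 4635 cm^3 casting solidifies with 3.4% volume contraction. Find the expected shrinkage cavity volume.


Formula: V_shrink = V_casting * shrinkage_pct / 100
V_shrink = 4635 cm^3 * 3.4 / 100 = 157.5900 cm^3

Final answer: 157.5900 cm^3


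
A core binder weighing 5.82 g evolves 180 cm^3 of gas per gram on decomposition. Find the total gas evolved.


Formula: V_gas = W_binder * gas_evolution_rate
V = 5.82 g * 180 cm^3/g = 1047.6000 cm^3

1047.6000 cm^3


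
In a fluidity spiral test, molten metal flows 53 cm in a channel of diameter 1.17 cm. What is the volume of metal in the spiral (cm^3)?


Formula: V = pi * (d/2)^2 * L  (cylinder volume)
Radius = 1.17/2 = 0.585 cm
V = pi * 0.585^2 * 53 = 56.9820 cm^3

56.9820 cm^3


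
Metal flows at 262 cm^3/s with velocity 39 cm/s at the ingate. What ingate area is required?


Formula: A_ingate = Q / v  (continuity equation)
A = 262 cm^3/s / 39 cm/s = 6.7179 cm^2

Answer: 6.7179 cm^2


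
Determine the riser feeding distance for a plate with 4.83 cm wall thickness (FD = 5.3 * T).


Formula: FD = 5.3 * T  (riser feeding-distance rule)
FD = 5.3 * 4.83 cm = 25.5990 cm

Answer: 25.5990 cm


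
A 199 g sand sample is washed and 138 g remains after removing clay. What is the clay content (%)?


Formula: Clay% = (W_total - W_washed) / W_total * 100
Clay mass = 199 - 138 = 61 g
Clay% = 61 / 199 * 100 = 30.6533%

30.6533%


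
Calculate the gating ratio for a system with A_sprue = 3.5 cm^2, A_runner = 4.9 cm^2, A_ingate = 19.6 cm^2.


Sprue:Runner:Ingate = 1 : 4.9/3.5 : 19.6/3.5 = 1:1.40:5.60


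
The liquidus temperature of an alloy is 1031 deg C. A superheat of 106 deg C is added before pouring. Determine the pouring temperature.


Formula: T_pour = T_melt + Superheat
T_pour = 1031 + 106 = 1137 deg C

Final answer: 1137 deg C


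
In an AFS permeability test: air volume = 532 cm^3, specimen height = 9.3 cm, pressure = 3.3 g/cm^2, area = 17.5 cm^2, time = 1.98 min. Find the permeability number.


Formula: Permeability Number P = (V * H) / (p * A * t)
Numerator: V * H = 532 * 9.3 = 4947.6
Denominator: p * A * t = 3.3 * 17.5 * 1.98 = 114.345
P = 4947.6 / 114.345 = 43.2691


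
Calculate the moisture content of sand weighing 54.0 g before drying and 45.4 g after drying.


Formula: MC = (W_wet - W_dry) / W_wet * 100
Water mass = 54.0 - 45.4 = 8.6 g
MC = 8.6 / 54.0 * 100 = 15.9259%

15.9259%


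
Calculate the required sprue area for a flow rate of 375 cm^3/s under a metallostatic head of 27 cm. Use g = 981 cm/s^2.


Formula: v = sqrt(2*g*h), A = Q/v
Velocity: v = sqrt(2 * 981 * 27) = sqrt(52974) = 230.1608 cm/s
Sprue area: A = Q / v = 375 / 230.1608 = 1.6293 cm^2

1.6293 cm^2


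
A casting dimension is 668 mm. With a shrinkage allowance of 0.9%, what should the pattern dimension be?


Formula: L_pattern = L_casting * (1 + shrinkage_rate/100)
Shrinkage factor = 1 + 0.9/100 = 1.009
L_pattern = 668 mm * 1.009 = 674.0120 mm


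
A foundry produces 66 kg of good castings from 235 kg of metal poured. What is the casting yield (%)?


Formula: Casting Yield = (W_good / W_total) * 100
Yield = (66 kg / 235 kg) * 100 = 28.0851%


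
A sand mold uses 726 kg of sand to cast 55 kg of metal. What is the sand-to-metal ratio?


Formula: Sand-to-Metal Ratio = W_sand / W_metal
Ratio = 726 kg / 55 kg = 13.2000

Final answer: 13.2000


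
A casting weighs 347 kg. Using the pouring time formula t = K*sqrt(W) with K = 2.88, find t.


Formula: t = K * sqrt(W)
sqrt(W) = sqrt(347) = 18.62794
t = 2.88 * 18.62794 = 53.6485 s


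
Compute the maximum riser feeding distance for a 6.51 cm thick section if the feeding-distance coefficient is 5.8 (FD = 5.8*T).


Formula: FD = 5.8 * T  (riser feeding-distance rule)
FD = 5.8 * 6.51 cm = 37.7580 cm

Answer: 37.7580 cm


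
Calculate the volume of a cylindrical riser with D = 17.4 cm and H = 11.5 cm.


Formula: V = pi * (D/2)^2 * H  (cylinder volume)
Radius = D/2 = 17.4/2 = 8.7 cm
V = pi * 8.7^2 * 11.5 = 2734.5522 cm^3


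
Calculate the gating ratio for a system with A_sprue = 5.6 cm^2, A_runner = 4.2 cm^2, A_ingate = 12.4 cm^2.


Sprue:Runner:Ingate = 1 : 4.2/5.6 : 12.4/5.6 = 1:0.75:2.21


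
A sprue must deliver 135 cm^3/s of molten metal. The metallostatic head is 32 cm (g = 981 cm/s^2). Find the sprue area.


Formula: v = sqrt(2*g*h), A = Q/v
Velocity: v = sqrt(2 * 981 * 32) = sqrt(62784) = 250.5674 cm/s
Sprue area: A = Q / v = 135 / 250.5674 = 0.5388 cm^2

Final answer: 0.5388 cm^2


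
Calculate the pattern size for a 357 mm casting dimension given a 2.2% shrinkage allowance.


Formula: L_pattern = L_casting * (1 + shrinkage_rate/100)
Shrinkage factor = 1 + 2.2/100 = 1.022
L_pattern = 357 mm * 1.022 = 364.8540 mm

Final answer: 364.8540 mm


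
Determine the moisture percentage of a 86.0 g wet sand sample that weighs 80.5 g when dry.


Formula: MC = (W_wet - W_dry) / W_wet * 100
Water mass = 86.0 - 80.5 = 5.5 g
MC = 5.5 / 86.0 * 100 = 6.3953%


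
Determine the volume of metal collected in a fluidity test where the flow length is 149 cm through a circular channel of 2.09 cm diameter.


Formula: V = pi * (d/2)^2 * L  (cylinder volume)
Radius = 2.09/2 = 1.045 cm
V = pi * 1.045^2 * 149 = 511.1740 cm^3

Final answer: 511.1740 cm^3


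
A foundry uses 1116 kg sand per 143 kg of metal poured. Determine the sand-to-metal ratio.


Formula: Sand-to-Metal Ratio = W_sand / W_metal
Ratio = 1116 kg / 143 kg = 7.8042

Final answer: 7.8042


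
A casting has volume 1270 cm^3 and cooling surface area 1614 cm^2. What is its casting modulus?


Formula: Casting Modulus M = V / A
M = 1270 cm^3 / 1614 cm^2 = 0.7869 cm


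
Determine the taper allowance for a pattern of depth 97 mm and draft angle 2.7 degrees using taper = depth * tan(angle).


Formula: taper = depth * tan(draft_angle)
tan(2.7 deg) = 0.0471588
taper = 97 mm * 0.0471588 = 4.5744 mm

Answer: 4.5744 mm


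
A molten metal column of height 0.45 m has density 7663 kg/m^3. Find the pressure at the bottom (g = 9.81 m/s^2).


Formula: P = rho * g * h
rho * g = 7663 * 9.81 = 75174.03 N/m^3
P = 75174.03 * 0.45 = 33828.3135 Pa

33828.3135 Pa


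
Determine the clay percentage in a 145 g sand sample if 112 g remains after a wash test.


Formula: Clay% = (W_total - W_washed) / W_total * 100
Clay mass = 145 - 112 = 33 g
Clay% = 33 / 145 * 100 = 22.7586%

Final answer: 22.7586%


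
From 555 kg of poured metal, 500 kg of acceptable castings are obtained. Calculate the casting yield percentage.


Formula: Casting Yield = (W_good / W_total) * 100
Yield = (500 kg / 555 kg) * 100 = 90.0901%

Final answer: 90.0901%


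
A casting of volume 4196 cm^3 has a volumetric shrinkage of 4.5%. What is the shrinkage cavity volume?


Formula: V_shrink = V_casting * shrinkage_pct / 100
V_shrink = 4196 cm^3 * 4.5 / 100 = 188.8200 cm^3

Answer: 188.8200 cm^3


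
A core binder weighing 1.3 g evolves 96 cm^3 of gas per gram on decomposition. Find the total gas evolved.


Formula: V_gas = W_binder * gas_evolution_rate
V = 1.3 g * 96 cm^3/g = 124.8000 cm^3

124.8000 cm^3


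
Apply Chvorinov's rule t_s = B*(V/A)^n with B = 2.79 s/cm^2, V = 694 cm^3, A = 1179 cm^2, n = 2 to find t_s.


Formula: t_s = B * (V/A)^n  (Chvorinov's rule, n=2)
Modulus M = V/A = 694/1179 = 0.588634 cm
M^2 = 0.588634^2 = 0.346490 cm^2
t_s = 2.79 * 0.346490 = 0.9667 s

Answer: 0.9667 s


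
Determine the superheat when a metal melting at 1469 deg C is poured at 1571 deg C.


Formula: Superheat = T_pour - T_melt
Superheat = 1571 - 1469 = 102 deg C

Answer: 102 deg C


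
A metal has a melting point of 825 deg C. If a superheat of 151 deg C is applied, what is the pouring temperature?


Formula: T_pour = T_melt + Superheat
T_pour = 825 + 151 = 976 deg C

Answer: 976 deg C


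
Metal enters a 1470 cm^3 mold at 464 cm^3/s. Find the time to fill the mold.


Formula: t_fill = V_mold / Q_flow
t = 1470 cm^3 / 464 cm^3/s = 3.1681 s

Final answer: 3.1681 s


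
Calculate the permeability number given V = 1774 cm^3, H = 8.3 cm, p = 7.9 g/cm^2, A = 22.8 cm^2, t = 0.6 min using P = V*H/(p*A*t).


Formula: Permeability Number P = (V * H) / (p * A * t)
Numerator: V * H = 1774 * 8.3 = 14724.2
Denominator: p * A * t = 7.9 * 22.8 * 0.6 = 108.072
P = 14724.2 / 108.072 = 136.2444

136.2444


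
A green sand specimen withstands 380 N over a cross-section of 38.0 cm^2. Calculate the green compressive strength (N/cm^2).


Formula: Compressive Strength = Force / Area
Strength = 380 N / 38.0 cm^2 = 10.0000 N/cm^2


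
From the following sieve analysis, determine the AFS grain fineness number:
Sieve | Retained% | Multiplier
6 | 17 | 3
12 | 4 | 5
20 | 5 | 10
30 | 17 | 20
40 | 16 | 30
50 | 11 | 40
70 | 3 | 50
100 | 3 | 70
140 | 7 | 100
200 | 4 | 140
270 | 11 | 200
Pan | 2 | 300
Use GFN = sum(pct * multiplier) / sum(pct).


Formula: GFN = sum(pct * multiplier) / sum(pct)
sum(pct * multiplier) = 5801
sum(pct) = 100
GFN = 5801 / 100 = 58.01


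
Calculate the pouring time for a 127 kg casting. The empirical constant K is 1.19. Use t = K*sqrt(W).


Formula: t = K * sqrt(W)
sqrt(W) = sqrt(127) = 11.26943
t = 1.19 * 11.26943 = 13.4106 s


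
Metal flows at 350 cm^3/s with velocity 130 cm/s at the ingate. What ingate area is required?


Formula: A_ingate = Q / v  (continuity equation)
A = 350 cm^3/s / 130 cm/s = 2.6923 cm^2

Final answer: 2.6923 cm^2


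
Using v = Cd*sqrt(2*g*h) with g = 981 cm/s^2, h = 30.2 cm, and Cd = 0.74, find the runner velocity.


Formula: v = Cd * sqrt(2 * g * h)  (Torricelli with discharge coefficient)
2*g*h = 2 * 981 * 30.2 = 59252.4 cm^2/s^2
sqrt(59252.4) = 243.41816 cm/s
v = 0.74 * 243.41816 = 180.1294 cm/s

Final answer: 180.1294 cm/s


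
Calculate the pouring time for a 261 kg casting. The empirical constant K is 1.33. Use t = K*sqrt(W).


Formula: t = K * sqrt(W)
sqrt(W) = sqrt(261) = 16.15549
t = 1.33 * 16.15549 = 21.4868 s

Answer: 21.4868 s


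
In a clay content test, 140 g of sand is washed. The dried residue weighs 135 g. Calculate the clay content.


Formula: Clay% = (W_total - W_washed) / W_total * 100
Clay mass = 140 - 135 = 5 g
Clay% = 5 / 140 * 100 = 3.5714%

3.5714%


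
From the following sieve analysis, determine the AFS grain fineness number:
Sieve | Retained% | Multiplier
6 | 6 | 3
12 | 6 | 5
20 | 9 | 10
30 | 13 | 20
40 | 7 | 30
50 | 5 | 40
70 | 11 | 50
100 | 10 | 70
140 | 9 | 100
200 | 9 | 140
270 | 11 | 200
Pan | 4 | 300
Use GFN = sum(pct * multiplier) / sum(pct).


Formula: GFN = sum(pct * multiplier) / sum(pct)
sum(pct * multiplier) = 7618
sum(pct) = 100
GFN = 7618 / 100 = 76.18

Final answer: 76.18


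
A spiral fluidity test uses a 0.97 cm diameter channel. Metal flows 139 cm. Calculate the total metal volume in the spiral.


Formula: V = pi * (d/2)^2 * L  (cylinder volume)
Radius = 0.97/2 = 0.485 cm
V = pi * 0.485^2 * 139 = 102.7184 cm^3


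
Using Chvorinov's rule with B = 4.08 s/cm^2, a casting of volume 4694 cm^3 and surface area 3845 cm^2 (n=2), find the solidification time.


Formula: t_s = B * (V/A)^n  (Chvorinov's rule, n=2)
Modulus M = V/A = 4694/3845 = 1.220806 cm
M^2 = 1.220806^2 = 1.490367 cm^2
t_s = 4.08 * 1.490367 = 6.0807 s

Answer: 6.0807 s


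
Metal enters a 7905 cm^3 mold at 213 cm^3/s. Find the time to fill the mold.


Formula: t_fill = V_mold / Q_flow
t = 7905 cm^3 / 213 cm^3/s = 37.1127 s

37.1127 s


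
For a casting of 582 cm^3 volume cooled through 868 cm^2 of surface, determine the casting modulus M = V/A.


Formula: Casting Modulus M = V / A
M = 582 cm^3 / 868 cm^2 = 0.6705 cm

Answer: 0.6705 cm


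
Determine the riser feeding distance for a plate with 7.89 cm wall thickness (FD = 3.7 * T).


Formula: FD = 3.7 * T  (riser feeding-distance rule)
FD = 3.7 * 7.89 cm = 29.1930 cm

Answer: 29.1930 cm


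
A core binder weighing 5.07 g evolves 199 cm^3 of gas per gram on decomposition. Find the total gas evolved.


Formula: V_gas = W_binder * gas_evolution_rate
V = 5.07 g * 199 cm^3/g = 1008.9300 cm^3

Final answer: 1008.9300 cm^3


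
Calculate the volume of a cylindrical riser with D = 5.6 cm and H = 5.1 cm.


Formula: V = pi * (D/2)^2 * H  (cylinder volume)
Radius = D/2 = 5.6/2 = 2.8 cm
V = pi * 2.8^2 * 5.1 = 125.6134 cm^3

125.6134 cm^3


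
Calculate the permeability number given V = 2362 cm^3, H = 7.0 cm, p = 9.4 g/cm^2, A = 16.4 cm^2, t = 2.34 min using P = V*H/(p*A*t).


Formula: Permeability Number P = (V * H) / (p * A * t)
Numerator: V * H = 2362 * 7.0 = 16534.0
Denominator: p * A * t = 9.4 * 16.4 * 2.34 = 360.7344
P = 16534.0 / 360.7344 = 45.8343

Final answer: 45.8343


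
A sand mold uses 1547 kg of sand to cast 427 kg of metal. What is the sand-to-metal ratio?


Formula: Sand-to-Metal Ratio = W_sand / W_metal
Ratio = 1547 kg / 427 kg = 3.6230

3.6230


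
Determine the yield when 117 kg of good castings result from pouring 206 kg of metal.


Formula: Casting Yield = (W_good / W_total) * 100
Yield = (117 kg / 206 kg) * 100 = 56.7961%


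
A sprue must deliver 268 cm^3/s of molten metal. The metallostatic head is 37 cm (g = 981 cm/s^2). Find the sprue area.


Formula: v = sqrt(2*g*h), A = Q/v
Velocity: v = sqrt(2 * 981 * 37) = sqrt(72594) = 269.4327 cm/s
Sprue area: A = Q / v = 268 / 269.4327 = 0.9947 cm^2

Answer: 0.9947 cm^2


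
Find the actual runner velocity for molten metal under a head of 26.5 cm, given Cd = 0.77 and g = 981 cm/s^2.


Formula: v = Cd * sqrt(2 * g * h)  (Torricelli with discharge coefficient)
2*g*h = 2 * 981 * 26.5 = 51993.0 cm^2/s^2
sqrt(51993.0) = 228.01974 cm/s
v = 0.77 * 228.01974 = 175.5752 cm/s

Answer: 175.5752 cm/s


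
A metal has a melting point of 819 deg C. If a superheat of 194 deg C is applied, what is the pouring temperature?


Formula: T_pour = T_melt + Superheat
T_pour = 819 + 194 = 1013 deg C

Answer: 1013 deg C


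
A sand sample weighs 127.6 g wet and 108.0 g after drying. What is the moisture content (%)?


Formula: MC = (W_wet - W_dry) / W_wet * 100
Water mass = 127.6 - 108.0 = 19.6 g
MC = 19.6 / 127.6 * 100 = 15.3605%

Final answer: 15.3605%


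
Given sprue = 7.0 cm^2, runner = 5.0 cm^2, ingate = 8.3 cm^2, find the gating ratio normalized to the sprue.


Sprue:Runner:Ingate = 1 : 5.0/7.0 : 8.3/7.0 = 1:0.71:1.19


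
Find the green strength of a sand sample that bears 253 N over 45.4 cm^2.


Formula: Compressive Strength = Force / Area
Strength = 253 N / 45.4 cm^2 = 5.5727 N/cm^2

5.5727 N/cm^2


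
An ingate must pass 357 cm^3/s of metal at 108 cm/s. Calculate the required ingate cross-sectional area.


Formula: A_ingate = Q / v  (continuity equation)
A = 357 cm^3/s / 108 cm/s = 3.3056 cm^2

3.3056 cm^2


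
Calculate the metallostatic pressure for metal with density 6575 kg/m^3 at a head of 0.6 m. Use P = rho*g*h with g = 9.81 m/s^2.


Formula: P = rho * g * h
rho * g = 6575 * 9.81 = 64500.75 N/m^3
P = 64500.75 * 0.6 = 38700.4500 Pa


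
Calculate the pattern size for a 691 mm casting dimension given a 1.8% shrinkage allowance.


Formula: L_pattern = L_casting * (1 + shrinkage_rate/100)
Shrinkage factor = 1 + 1.8/100 = 1.018
L_pattern = 691 mm * 1.018 = 703.4380 mm

703.4380 mm


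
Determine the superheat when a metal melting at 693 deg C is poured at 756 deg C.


Formula: Superheat = T_pour - T_melt
Superheat = 756 - 693 = 63 deg C


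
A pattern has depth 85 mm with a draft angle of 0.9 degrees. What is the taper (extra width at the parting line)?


Formula: taper = depth * tan(draft_angle)
tan(0.9 deg) = 0.0157093
taper = 85 mm * 0.0157093 = 1.3353 mm

Answer: 1.3353 mm


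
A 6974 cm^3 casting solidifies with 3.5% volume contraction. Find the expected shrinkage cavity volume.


Formula: V_shrink = V_casting * shrinkage_pct / 100
V_shrink = 6974 cm^3 * 3.5 / 100 = 244.0900 cm^3

Answer: 244.0900 cm^3


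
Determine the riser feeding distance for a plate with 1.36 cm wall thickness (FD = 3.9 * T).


Formula: FD = 3.9 * T  (riser feeding-distance rule)
FD = 3.9 * 1.36 cm = 5.3040 cm


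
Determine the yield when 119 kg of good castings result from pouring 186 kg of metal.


Formula: Casting Yield = (W_good / W_total) * 100
Yield = (119 kg / 186 kg) * 100 = 63.9785%

Answer: 63.9785%


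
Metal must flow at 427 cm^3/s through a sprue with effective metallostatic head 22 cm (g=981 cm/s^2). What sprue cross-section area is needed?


Formula: v = sqrt(2*g*h), A = Q/v
Velocity: v = sqrt(2 * 981 * 22) = sqrt(43164) = 207.7595 cm/s
Sprue area: A = Q / v = 427 / 207.7595 = 2.0553 cm^2


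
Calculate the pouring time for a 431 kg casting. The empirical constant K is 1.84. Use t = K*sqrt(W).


Formula: t = K * sqrt(W)
sqrt(W) = sqrt(431) = 20.76054
t = 1.84 * 20.76054 = 38.1994 s

Final answer: 38.1994 s


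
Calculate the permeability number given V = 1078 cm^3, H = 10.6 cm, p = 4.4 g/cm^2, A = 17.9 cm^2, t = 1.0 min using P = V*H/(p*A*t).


Formula: Permeability Number P = (V * H) / (p * A * t)
Numerator: V * H = 1078 * 10.6 = 11426.8
Denominator: p * A * t = 4.4 * 17.9 * 1.0 = 78.76
P = 11426.8 / 78.76 = 145.0838

145.0838


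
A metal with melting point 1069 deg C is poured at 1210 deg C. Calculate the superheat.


Formula: Superheat = T_pour - T_melt
Superheat = 1210 - 1069 = 141 deg C

Answer: 141 deg C


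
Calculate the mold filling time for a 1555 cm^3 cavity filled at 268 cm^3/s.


Formula: t_fill = V_mold / Q_flow
t = 1555 cm^3 / 268 cm^3/s = 5.8022 s

Final answer: 5.8022 s


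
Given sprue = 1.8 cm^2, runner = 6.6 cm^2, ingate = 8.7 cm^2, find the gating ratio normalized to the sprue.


Sprue:Runner:Ingate = 1 : 6.6/1.8 : 8.7/1.8 = 1:3.67:4.83


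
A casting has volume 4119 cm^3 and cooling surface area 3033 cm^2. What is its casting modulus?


Formula: Casting Modulus M = V / A
M = 4119 cm^3 / 3033 cm^2 = 1.3581 cm

1.3581 cm


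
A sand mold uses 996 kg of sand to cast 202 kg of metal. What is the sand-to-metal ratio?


Formula: Sand-to-Metal Ratio = W_sand / W_metal
Ratio = 996 kg / 202 kg = 4.9307

Final answer: 4.9307


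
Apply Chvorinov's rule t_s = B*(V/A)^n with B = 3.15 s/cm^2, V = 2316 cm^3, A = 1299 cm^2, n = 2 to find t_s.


Formula: t_s = B * (V/A)^n  (Chvorinov's rule, n=2)
Modulus M = V/A = 2316/1299 = 1.782910 cm
M^2 = 1.782910^2 = 3.178768 cm^2
t_s = 3.15 * 3.178768 = 10.0131 s

10.0131 s
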